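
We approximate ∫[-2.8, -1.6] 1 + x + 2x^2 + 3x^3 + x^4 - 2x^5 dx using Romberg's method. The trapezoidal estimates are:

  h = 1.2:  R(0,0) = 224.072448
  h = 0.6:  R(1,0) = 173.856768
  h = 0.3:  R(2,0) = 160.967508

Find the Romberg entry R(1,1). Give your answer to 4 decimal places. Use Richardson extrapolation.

157.1182

R(1,1) = (4·173.856768 − 224.072448) / 3 = 157.118208
(Column j=1 coincides with Simpson's rule on the same nodes.)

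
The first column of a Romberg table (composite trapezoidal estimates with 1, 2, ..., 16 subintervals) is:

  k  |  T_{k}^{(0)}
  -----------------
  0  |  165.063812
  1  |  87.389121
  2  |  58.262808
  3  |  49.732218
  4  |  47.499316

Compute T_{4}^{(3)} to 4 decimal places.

Richardson extrapolation on the trapezoidal column (denominator 4−1=3):
T_{2}^{(1)} = 58.262808 + (58.262808 − 87.389121)/3 = 48.554037
T_{3}^{(1)} = (4·49.732218 − 58.262808) / 3 = 46.888688
T_{4}^{(1)} = 47.499316 + (47.499316 − 49.732218)/3 = 46.755015
T_{3}^{(2)} = 46.888688 + (46.888688 − 48.554037)/15 = 46.777665
T_{4}^{(2)} = (16·46.755015 − 46.888688) / 15 = 46.746103
T_{4}^{(3)} = (64·46.746103 − 46.777665) / 63 = 46.745602
(Column j=1 coincides with Simpson's rule on the same nodes.)

46.7456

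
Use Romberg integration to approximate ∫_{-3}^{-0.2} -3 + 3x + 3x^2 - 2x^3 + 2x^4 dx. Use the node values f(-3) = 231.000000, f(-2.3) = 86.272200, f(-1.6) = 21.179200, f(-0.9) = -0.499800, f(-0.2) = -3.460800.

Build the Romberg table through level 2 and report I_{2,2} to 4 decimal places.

142.8511

I_{0,0} (trapezoid, 1 panel, h=2.8000): 318.554880
I_{1,0} (trapezoid, 2 panels, h=1.4000): 188.928320
I_{2,0} (trapezoid, 4 panels, h=0.7000): 154.504840
I_{1,1} = 188.928320 + (188.928320 − 318.554880)/3 = 145.719467
I_{2,1} = 154.504840 + (154.504840 − 188.928320)/3 = 143.030347
I_{2,2} = 143.030347 + (143.030347 − 145.719467)/15 = 142.851072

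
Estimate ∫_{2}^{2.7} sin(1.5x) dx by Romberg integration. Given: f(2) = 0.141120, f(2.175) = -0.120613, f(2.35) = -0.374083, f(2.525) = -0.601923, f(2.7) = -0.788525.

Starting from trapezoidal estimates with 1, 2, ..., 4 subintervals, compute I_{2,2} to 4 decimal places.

I_{0,0} (trapezoid, 1 panel, h=0.7000): -0.226592
I_{1,0} (trapezoid, 2 panels, h=0.3500): -0.244225
I_{2,0} (trapezoid, 4 panels, h=0.1750): -0.248556
I_{1,1} = -0.244225 + (-0.244225 − (-0.226592))/3 = -0.250103
I_{2,1} = -0.248556 + (-0.248556 − (-0.244225))/3 = -0.250000
I_{2,2} = -0.250000 + (-0.250000 − (-0.250103))/15 = -0.249993

-0.2500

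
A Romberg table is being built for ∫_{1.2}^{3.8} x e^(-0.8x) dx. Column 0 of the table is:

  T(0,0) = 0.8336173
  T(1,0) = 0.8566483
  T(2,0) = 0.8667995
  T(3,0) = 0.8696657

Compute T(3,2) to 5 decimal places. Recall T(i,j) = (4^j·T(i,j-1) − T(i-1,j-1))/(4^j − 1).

Richardson extrapolation on the trapezoidal column (denominator 4−1=3):
T(2,1) = (4·0.8667995 − 0.8566483) / 3 = 0.8701832
T(3,1) = 0.8696657 + (0.8696657 − 0.8667995)/3 = 0.8706211
T(3,2) = 0.8706211 + (0.8706211 − 0.8701832)/15 = 0.8706503

0.87065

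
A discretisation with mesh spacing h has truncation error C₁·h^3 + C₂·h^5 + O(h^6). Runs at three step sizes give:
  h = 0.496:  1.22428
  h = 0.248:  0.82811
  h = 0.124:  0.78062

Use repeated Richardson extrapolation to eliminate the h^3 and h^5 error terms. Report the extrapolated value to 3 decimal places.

0.774

First eliminate the h^3 term (factor 2^3 = 8):
  B₁ = (8·0.82811 − 1.22428)/7 = 0.77151
  B₂ = (8·0.78062 − 0.82811)/7 = 0.77384
Then eliminate the h^5 term (factor 2^5 = 32):
  (32·0.77384 − 0.77151)/31 = 0.77392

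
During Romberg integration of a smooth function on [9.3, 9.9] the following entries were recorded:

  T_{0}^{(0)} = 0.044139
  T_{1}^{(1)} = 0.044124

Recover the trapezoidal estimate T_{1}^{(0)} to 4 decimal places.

From T_{1}^{(1)} = (4·T_{1}^{(0)} − T_{0}^{(0)})/3, solve for T_{1}^{(0)}:
4·T_{1}^{(0)} = 3·0.044124 + 0.044139 = 0.176511
T_{1}^{(0)} = 0.044128

0.0441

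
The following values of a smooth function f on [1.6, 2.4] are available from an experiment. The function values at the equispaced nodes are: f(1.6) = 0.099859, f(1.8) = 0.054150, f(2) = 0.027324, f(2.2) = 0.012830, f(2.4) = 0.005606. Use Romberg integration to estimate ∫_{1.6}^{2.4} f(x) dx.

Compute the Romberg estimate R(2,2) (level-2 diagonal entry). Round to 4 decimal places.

0.0285

R(0,0) (trapezoid, 1 panel, h=0.8000): 0.042186
R(1,0) (trapezoid, 2 panels, h=0.4000): 0.032023
R(2,0) (trapezoid, 4 panels, h=0.2000): 0.029407
R(1,1) = 0.032023 + (0.032023 − 0.042186)/3 = 0.028635
R(2,1) = 0.029407 + (0.029407 − 0.032023)/3 = 0.028535
R(2,2) = 0.028535 + (0.028535 − 0.028635)/15 = 0.028528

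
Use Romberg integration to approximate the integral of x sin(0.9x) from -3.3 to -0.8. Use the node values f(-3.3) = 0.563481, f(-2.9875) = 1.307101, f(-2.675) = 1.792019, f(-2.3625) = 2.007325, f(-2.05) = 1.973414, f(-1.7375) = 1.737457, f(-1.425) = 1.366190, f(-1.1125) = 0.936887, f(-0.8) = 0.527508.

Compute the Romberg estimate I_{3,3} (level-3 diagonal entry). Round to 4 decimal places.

3.6778

I_{0,0} (trapezoid, 1 panel, h=2.5000): 1.363736
I_{1,0} (trapezoid, 2 panels, h=1.2500): 3.148636
I_{2,0} (trapezoid, 4 panels, h=0.6250): 3.548198
I_{3,0} (trapezoid, 8 panels, h=0.3125): 3.645590
I_{1,1} = 3.148636 + (3.148636 − 1.363736)/3 = 3.743603
I_{2,1} = 3.548198 + (3.548198 − 3.148636)/3 = 3.681385
I_{3,1} = 3.645590 + (3.645590 − 3.548198)/3 = 3.678054
I_{2,2} = 3.681385 + (3.681385 − 3.743603)/15 = 3.677237
I_{3,2} = 3.678054 + (3.678054 − 3.681385)/15 = 3.677832
I_{3,3} = 3.677832 + (3.677832 − 3.677237)/63 = 3.677841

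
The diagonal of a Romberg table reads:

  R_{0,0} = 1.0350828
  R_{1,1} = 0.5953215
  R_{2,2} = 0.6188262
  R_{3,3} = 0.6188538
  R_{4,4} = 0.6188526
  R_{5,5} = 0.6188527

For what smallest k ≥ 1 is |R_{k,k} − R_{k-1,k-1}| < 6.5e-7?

k = 5

|R_{1,1} − R_{0,0}| = 0.4397613 ≥ 6.5e-7
|R_{2,2} − R_{1,1}| = 0.0235047 ≥ 6.5e-7
|R_{3,3} − R_{2,2}| = 0.0000276 ≥ 6.5e-7
|R_{4,4} − R_{3,3}| = 0.0000012 ≥ 6.5e-7
|R_{5,5} − R_{4,4}| = 0.0000001 < 6.5e-7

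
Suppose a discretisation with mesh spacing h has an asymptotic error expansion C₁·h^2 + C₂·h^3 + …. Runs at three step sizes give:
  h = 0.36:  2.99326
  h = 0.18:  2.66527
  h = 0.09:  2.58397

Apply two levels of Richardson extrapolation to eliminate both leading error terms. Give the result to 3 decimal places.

2.557

First eliminate the h^2 term (factor 2^2 = 4):
  B₁ = (4·2.66527 − 2.99326)/3 = 2.55594
  B₂ = (4·2.58397 − 2.66527)/3 = 2.55687
Then eliminate the h^3 term (factor 2^3 = 8):
  (8·2.55687 − 2.55594)/7 = 2.55700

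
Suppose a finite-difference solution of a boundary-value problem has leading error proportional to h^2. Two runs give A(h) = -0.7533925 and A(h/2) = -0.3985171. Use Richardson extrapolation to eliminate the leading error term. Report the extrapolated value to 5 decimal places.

The leading error scales as h^2; refining by a factor of 2 reduces it by 2^2 = 4.
Extrapolated value = (4·A(h/2) − A(h)) / (4 − 1)
= (4·(-0.3985171) − (-0.7533925)) / 3
= -0.8406759 / 3 = -0.2802253

-0.28023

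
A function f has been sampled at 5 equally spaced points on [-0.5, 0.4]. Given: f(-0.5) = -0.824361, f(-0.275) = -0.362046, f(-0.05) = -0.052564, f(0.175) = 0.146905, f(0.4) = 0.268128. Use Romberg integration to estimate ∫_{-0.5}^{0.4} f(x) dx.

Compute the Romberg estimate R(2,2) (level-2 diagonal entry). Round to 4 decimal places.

R(0,0) (trapezoid, 1 panel, h=0.9000): -0.250305
R(1,0) (trapezoid, 2 panels, h=0.4500): -0.148806
R(2,0) (trapezoid, 4 panels, h=0.2250): -0.122810
R(1,1) = -0.148806 + (-0.148806 − (-0.250305))/3 = -0.114973
R(2,1) = -0.122810 + (-0.122810 − (-0.148806))/3 = -0.114145
R(2,2) = -0.114145 + (-0.114145 − (-0.114973))/15 = -0.114090

-0.1141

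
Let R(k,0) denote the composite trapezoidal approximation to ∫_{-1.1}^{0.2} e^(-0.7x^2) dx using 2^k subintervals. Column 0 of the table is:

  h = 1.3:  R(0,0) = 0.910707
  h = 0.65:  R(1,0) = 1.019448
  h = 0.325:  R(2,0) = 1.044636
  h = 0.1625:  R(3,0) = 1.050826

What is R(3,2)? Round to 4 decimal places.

Richardson extrapolation on the trapezoidal column (denominator 4−1=3):
R(2,1) = (4·1.044636 − 1.019448) / 3 = 1.053032
R(3,1) = 1.050826 + (1.050826 − 1.044636)/3 = 1.052889
R(3,2) = 1.052889 + (1.052889 − 1.053032)/15 = 1.052879

1.0529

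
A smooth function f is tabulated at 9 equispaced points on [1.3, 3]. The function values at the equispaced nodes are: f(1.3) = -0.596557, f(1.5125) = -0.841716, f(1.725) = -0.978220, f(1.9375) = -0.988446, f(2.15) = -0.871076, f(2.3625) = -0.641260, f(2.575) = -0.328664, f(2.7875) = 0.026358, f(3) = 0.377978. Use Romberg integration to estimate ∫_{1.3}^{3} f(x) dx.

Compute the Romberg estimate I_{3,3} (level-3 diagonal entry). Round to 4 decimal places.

I_{0,0} (trapezoid, 1 panel, h=1.7000): -0.185792
I_{1,0} (trapezoid, 2 panels, h=0.8500): -0.833311
I_{2,0} (trapezoid, 4 panels, h=0.4250): -0.972081
I_{3,0} (trapezoid, 8 panels, h=0.2125): -1.005617
I_{1,1} = -0.833311 + (-0.833311 − (-0.185792))/3 = -1.049151
I_{2,1} = -0.972081 + (-0.972081 − (-0.833311))/3 = -1.018338
I_{3,1} = -1.005617 + (-1.005617 − (-0.972081))/3 = -1.016796
I_{2,2} = -1.018338 + (-1.018338 − (-1.049151))/15 = -1.016284
I_{3,2} = -1.016796 + (-1.016796 − (-1.018338))/15 = -1.016693
I_{3,3} = -1.016693 + (-1.016693 − (-1.016284))/63 = -1.016699

-1.0167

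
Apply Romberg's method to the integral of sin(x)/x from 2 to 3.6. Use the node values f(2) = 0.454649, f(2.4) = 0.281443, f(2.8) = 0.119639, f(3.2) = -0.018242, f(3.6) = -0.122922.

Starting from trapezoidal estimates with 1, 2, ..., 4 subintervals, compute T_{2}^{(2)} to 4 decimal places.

0.2165

T_{0}^{(0)} (trapezoid, 1 panel, h=1.6000): 0.265382
T_{1}^{(0)} (trapezoid, 2 panels, h=0.8000): 0.228402
T_{2}^{(0)} (trapezoid, 4 panels, h=0.4000): 0.219481
T_{1}^{(1)} = 0.228402 + (0.228402 − 0.265382)/3 = 0.216075
T_{2}^{(1)} = 0.219481 + (0.219481 − 0.228402)/3 = 0.216507
T_{2}^{(2)} = 0.216507 + (0.216507 − 0.216075)/15 = 0.216536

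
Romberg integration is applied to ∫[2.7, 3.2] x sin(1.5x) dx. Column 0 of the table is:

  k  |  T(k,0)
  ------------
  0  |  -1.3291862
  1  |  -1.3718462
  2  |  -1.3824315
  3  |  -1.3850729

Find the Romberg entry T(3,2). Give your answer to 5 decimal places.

Richardson extrapolation on the trapezoidal column (denominator 4−1=3):
T(2,1) = -1.3824315 + (-1.3824315 − (-1.3718462))/3 = -1.3859599
T(3,1) = -1.3850729 + (-1.3850729 − (-1.3824315))/3 = -1.3859534
T(3,2) = (16·(-1.3859534) − (-1.3859599)) / 15 = -1.3859530
(Column j=1 coincides with Simpson's rule on the same nodes.)

-1.38595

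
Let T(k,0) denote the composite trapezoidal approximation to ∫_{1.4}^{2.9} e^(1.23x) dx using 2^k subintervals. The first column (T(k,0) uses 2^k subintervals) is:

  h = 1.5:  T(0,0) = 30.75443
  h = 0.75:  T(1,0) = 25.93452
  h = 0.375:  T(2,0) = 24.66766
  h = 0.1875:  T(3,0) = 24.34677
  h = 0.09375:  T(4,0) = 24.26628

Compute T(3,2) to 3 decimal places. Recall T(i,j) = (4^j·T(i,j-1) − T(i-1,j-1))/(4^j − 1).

Richardson extrapolation on the trapezoidal column (denominator 4−1=3):
T(2,1) = 24.66766 + (24.66766 − 25.93452)/3 = 24.24537
T(3,1) = (4·24.34677 − 24.66766) / 3 = 24.23981
T(3,2) = (16·24.23981 − 24.24537) / 15 = 24.23944

24.239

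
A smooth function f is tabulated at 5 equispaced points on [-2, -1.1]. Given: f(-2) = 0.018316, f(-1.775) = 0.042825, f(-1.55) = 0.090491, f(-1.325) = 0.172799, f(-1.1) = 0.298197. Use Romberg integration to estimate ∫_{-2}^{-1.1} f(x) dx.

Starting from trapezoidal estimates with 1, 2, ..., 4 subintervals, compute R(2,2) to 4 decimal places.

R(0,0) (trapezoid, 1 panel, h=0.9000): 0.142431
R(1,0) (trapezoid, 2 panels, h=0.4500): 0.111936
R(2,0) (trapezoid, 4 panels, h=0.2250): 0.104484
R(1,1) = 0.111936 + (0.111936 − 0.142431)/3 = 0.101771
R(2,1) = 0.104484 + (0.104484 − 0.111936)/3 = 0.102000
R(2,2) = 0.102000 + (0.102000 − 0.101771)/15 = 0.102015

0.1020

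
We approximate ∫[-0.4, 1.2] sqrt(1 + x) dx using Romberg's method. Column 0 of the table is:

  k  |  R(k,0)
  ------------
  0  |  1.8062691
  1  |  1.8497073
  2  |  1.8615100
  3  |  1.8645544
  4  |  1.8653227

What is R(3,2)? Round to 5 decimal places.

1.86558

R(2,1) = (4·1.8615100 − 1.8497073) / 3 = 1.8654442
R(3,1) = (4·1.8645544 − 1.8615100) / 3 = 1.8655692
R(3,2) = 1.8655692 + (1.8655692 − 1.8654442)/15 = 1.8655775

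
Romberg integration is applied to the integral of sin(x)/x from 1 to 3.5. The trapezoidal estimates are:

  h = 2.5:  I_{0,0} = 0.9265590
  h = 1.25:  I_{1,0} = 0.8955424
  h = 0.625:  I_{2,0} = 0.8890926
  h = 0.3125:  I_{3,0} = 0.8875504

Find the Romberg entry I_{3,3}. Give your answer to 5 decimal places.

0.88704

I_{1,1} = 0.8955424 + (0.8955424 − 0.9265590)/3 = 0.8852035
I_{2,1} = 0.8890926 + (0.8890926 − 0.8955424)/3 = 0.8869427
I_{3,1} = (4·0.8875504 − 0.8890926) / 3 = 0.8870363
I_{2,2} = (16·0.8869427 − 0.8852035) / 15 = 0.8870586
I_{3,2} = (16·0.8870363 − 0.8869427) / 15 = 0.8870425
I_{3,3} = 0.8870425 + (0.8870425 − 0.8870586)/63 = 0.8870422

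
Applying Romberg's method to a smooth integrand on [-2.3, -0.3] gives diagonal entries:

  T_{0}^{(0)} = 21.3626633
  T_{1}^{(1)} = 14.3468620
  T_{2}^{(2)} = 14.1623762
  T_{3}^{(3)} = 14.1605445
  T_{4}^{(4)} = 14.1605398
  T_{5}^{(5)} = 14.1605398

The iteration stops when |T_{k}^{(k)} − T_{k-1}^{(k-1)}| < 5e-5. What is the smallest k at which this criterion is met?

|T_{1}^{(1)} − T_{0}^{(0)}| = 7.0158013 ≥ 5e-5
|T_{2}^{(2)} − T_{1}^{(1)}| = 0.1844858 ≥ 5e-5
|T_{3}^{(3)} − T_{2}^{(2)}| = 0.0018317 ≥ 5e-5
|T_{4}^{(4)} − T_{3}^{(3)}| = 0.0000047 < 5e-5

k = 4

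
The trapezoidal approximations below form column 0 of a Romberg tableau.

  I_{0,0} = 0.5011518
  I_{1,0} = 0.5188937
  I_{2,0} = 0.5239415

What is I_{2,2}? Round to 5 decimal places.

0.52568

I_{1,1} = (4·0.5188937 − 0.5011518) / 3 = 0.5248077
I_{2,1} = 0.5239415 + (0.5239415 − 0.5188937)/3 = 0.5256241
I_{2,2} = (16·0.5256241 − 0.5248077) / 15 = 0.5256785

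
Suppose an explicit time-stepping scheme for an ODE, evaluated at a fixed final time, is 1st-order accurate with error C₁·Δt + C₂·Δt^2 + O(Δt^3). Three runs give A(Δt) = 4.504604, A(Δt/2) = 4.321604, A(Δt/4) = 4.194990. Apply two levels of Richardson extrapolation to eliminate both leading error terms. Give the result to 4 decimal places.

First eliminate the Δt term (factor 2^1 = 2):
  B₁ = (2·4.321604 − 4.504604)/1 = 4.138604
  B₂ = (2·4.194990 − 4.321604)/1 = 4.068376
Then eliminate the Δt^2 term (factor 2^2 = 4):
  (4·4.068376 − 4.138604)/3 = 4.044967

4.0450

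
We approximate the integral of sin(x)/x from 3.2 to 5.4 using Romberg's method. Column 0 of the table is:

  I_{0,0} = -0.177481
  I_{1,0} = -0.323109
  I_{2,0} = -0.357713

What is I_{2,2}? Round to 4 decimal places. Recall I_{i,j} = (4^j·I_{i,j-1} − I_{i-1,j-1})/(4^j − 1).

-0.3691

Richardson extrapolation on the trapezoidal column (denominator 4−1=3):
I_{1,1} = -0.323109 + (-0.323109 − (-0.177481))/3 = -0.371652
I_{2,1} = -0.357713 + (-0.357713 − (-0.323109))/3 = -0.369248
I_{2,2} = -0.369248 + (-0.369248 − (-0.371652))/15 = -0.369088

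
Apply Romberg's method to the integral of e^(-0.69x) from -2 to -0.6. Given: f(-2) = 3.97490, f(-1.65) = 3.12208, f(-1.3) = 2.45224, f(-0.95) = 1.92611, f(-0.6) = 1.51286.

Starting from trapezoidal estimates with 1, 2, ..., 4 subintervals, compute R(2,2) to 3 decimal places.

R(0,0) (trapezoid, 1 panel, h=1.4000): 3.84143
R(1,0) (trapezoid, 2 panels, h=0.7000): 3.63728
R(2,0) (trapezoid, 4 panels, h=0.3500): 3.58551
R(1,1) = 3.63728 + (3.63728 − 3.84143)/3 = 3.56923
R(2,1) = 3.58551 + (3.58551 − 3.63728)/3 = 3.56825
R(2,2) = 3.56825 + (3.56825 − 3.56923)/15 = 3.56818

3.568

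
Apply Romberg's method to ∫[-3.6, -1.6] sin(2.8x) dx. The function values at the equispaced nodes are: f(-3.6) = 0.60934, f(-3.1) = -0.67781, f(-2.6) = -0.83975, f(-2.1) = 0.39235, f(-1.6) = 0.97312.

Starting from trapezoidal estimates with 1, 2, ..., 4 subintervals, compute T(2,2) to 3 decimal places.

-0.181

T(0,0) (trapezoid, 1 panel, h=2.0000): 1.58246
T(1,0) (trapezoid, 2 panels, h=1.0000): -0.04852
T(2,0) (trapezoid, 4 panels, h=0.5000): -0.16699
T(1,1) = -0.04852 + (-0.04852 − 1.58246)/3 = -0.59218
T(2,1) = -0.16699 + (-0.16699 − (-0.04852))/3 = -0.20648
T(2,2) = -0.20648 + (-0.20648 − (-0.59218))/15 = -0.18077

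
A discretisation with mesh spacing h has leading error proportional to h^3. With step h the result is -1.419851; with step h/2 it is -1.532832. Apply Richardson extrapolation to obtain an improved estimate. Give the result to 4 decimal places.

The leading error scales as h^3; refining by a factor of 2 reduces it by 2^3 = 8.
Extrapolated value = (8·A(h/2) − A(h)) / (8 − 1)
= (8·(-1.532832) − (-1.419851)) / 7
= -10.842805 / 7 = -1.548972

-1.5490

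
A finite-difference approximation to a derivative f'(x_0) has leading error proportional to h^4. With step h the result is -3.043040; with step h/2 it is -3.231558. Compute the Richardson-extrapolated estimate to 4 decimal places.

-3.2441

Extrapolated value = (16·A(h/2) − A(h)) / (16 − 1)
= (16·(-3.231558) − (-3.043040)) / 15
= -48.661888 / 15 = -3.244126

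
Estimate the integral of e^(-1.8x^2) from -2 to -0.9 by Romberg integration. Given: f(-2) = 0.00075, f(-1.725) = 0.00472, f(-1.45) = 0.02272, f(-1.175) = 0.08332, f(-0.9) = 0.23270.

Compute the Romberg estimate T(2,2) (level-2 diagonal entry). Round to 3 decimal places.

0.058

T(0,0) (trapezoid, 1 panel, h=1.1000): 0.12840
T(1,0) (trapezoid, 2 panels, h=0.5500): 0.07669
T(2,0) (trapezoid, 4 panels, h=0.2750): 0.06256
T(1,1) = 0.07669 + (0.07669 − 0.12840)/3 = 0.05945
T(2,1) = 0.06256 + (0.06256 − 0.07669)/3 = 0.05785
T(2,2) = 0.05785 + (0.05785 − 0.05945)/15 = 0.05774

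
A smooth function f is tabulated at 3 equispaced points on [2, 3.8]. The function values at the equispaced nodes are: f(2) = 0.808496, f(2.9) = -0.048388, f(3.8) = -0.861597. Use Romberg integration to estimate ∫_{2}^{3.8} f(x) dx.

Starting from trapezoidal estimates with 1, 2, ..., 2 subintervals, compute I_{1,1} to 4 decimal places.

I_{0,0} (trapezoid, 1 panel, h=1.8000): -0.047791
I_{1,0} (trapezoid, 2 panels, h=0.9000): -0.067445
I_{1,1} = -0.067445 + (-0.067445 − (-0.047791))/3 = -0.073996

-0.0740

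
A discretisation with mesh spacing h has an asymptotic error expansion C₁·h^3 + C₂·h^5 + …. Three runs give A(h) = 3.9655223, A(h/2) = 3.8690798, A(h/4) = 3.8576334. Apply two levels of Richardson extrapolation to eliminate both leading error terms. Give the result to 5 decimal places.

First eliminate the h^3 term (factor 2^3 = 8):
  B₁ = (8·3.8690798 − 3.9655223)/7 = 3.8553023
  B₂ = (8·3.8576334 − 3.8690798)/7 = 3.8559982
Then eliminate the h^5 term (factor 2^5 = 32):
  (32·3.8559982 − 3.8553023)/31 = 3.8560206

3.85602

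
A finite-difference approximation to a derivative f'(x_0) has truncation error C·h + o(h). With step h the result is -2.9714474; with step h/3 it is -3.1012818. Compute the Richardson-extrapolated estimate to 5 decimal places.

The leading error scales as h; refining by a factor of 3 reduces it by 3^1 = 3.
Extrapolated value = (3·A(h/3) − A(h)) / (3 − 1)
= (3·(-3.1012818) − (-2.9714474)) / 2
= -6.3323980 / 2 = -3.1661990

-3.16620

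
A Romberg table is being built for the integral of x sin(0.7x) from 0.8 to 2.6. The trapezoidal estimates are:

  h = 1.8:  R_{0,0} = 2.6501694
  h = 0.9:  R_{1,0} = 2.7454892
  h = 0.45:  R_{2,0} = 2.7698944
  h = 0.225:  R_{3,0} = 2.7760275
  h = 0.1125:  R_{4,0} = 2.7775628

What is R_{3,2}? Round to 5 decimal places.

R_{2,1} = (4·2.7698944 − 2.7454892) / 3 = 2.7780295
R_{3,1} = (4·2.7760275 − 2.7698944) / 3 = 2.7780719
R_{3,2} = (16·2.7780719 − 2.7780295) / 15 = 2.7780747

2.77807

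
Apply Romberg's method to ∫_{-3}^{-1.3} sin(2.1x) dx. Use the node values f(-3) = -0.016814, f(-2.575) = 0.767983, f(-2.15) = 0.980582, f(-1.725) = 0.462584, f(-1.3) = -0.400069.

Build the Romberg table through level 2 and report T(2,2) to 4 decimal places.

T(0,0) (trapezoid, 1 panel, h=1.7000): -0.354351
T(1,0) (trapezoid, 2 panels, h=0.8500): 0.656319
T(2,0) (trapezoid, 4 panels, h=0.4250): 0.851151
T(1,1) = 0.656319 + (0.656319 − (-0.354351))/3 = 0.993209
T(2,1) = 0.851151 + (0.851151 − 0.656319)/3 = 0.916095
T(2,2) = 0.916095 + (0.916095 − 0.993209)/15 = 0.910954

0.9110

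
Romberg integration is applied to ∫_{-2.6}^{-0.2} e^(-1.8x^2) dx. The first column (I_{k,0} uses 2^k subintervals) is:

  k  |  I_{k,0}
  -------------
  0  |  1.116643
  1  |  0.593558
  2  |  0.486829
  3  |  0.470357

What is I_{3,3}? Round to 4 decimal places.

0.4660

Richardson extrapolation on the trapezoidal column (denominator 4−1=3):
I_{1,1} = 0.593558 + (0.593558 − 1.116643)/3 = 0.419196
I_{2,1} = 0.486829 + (0.486829 − 0.593558)/3 = 0.451253
I_{3,1} = 0.470357 + (0.470357 − 0.486829)/3 = 0.464866
I_{2,2} = (16·0.451253 − 0.419196) / 15 = 0.453390
I_{3,2} = 0.464866 + (0.464866 − 0.451253)/15 = 0.465774
I_{3,3} = 0.465774 + (0.465774 − 0.453390)/63 = 0.465971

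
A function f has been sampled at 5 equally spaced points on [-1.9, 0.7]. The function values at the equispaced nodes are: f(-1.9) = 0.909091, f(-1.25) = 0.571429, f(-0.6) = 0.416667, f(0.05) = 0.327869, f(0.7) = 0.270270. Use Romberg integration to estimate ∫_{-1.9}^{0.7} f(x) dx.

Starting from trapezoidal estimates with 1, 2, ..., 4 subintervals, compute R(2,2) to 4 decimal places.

1.2143

R(0,0) (trapezoid, 1 panel, h=2.6000): 1.533169
R(1,0) (trapezoid, 2 panels, h=1.3000): 1.308252
R(2,0) (trapezoid, 4 panels, h=0.6500): 1.238670
R(1,1) = 1.308252 + (1.308252 − 1.533169)/3 = 1.233280
R(2,1) = 1.238670 + (1.238670 − 1.308252)/3 = 1.215476
R(2,2) = 1.215476 + (1.215476 − 1.233280)/15 = 1.214289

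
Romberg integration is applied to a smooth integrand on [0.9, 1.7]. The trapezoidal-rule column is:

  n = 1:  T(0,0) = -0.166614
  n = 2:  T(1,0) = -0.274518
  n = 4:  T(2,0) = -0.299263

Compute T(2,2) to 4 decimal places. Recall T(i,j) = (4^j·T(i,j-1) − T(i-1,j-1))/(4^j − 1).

-0.3073

Richardson extrapolation on the trapezoidal column (denominator 4−1=3):
T(1,1) = (4·(-0.274518) − (-0.166614)) / 3 = -0.310486
T(2,1) = -0.299263 + (-0.299263 − (-0.274518))/3 = -0.307511
T(2,2) = -0.307511 + (-0.307511 − (-0.310486))/15 = -0.307313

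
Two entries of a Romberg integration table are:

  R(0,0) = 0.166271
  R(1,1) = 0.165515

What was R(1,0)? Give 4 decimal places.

0.1657

From R(1,1) = (4·R(1,0) − R(0,0))/3, solve for R(1,0):
4·R(1,0) = 3·0.165515 + 0.166271 = 0.662816
R(1,0) = 0.165704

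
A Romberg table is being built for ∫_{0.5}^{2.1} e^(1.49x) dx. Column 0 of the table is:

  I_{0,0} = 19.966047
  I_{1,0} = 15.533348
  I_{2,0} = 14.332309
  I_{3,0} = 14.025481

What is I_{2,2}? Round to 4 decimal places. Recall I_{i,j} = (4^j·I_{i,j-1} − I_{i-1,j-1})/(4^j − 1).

13.9237

I_{1,1} = (4·15.533348 − 19.966047) / 3 = 14.055782
I_{2,1} = 14.332309 + (14.332309 − 15.533348)/3 = 13.931963
I_{2,2} = 13.931963 + (13.931963 − 14.055782)/15 = 13.923708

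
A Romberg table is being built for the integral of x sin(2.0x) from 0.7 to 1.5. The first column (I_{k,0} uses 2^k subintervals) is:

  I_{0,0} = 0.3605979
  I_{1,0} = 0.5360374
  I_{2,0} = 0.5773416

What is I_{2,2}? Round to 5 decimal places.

0.59088

I_{1,1} = 0.5360374 + (0.5360374 − 0.3605979)/3 = 0.5945172
I_{2,1} = 0.5773416 + (0.5773416 − 0.5360374)/3 = 0.5911097
I_{2,2} = (16·0.5911097 − 0.5945172) / 15 = 0.5908825
(Column j=1 coincides with Simpson's rule on the same nodes.)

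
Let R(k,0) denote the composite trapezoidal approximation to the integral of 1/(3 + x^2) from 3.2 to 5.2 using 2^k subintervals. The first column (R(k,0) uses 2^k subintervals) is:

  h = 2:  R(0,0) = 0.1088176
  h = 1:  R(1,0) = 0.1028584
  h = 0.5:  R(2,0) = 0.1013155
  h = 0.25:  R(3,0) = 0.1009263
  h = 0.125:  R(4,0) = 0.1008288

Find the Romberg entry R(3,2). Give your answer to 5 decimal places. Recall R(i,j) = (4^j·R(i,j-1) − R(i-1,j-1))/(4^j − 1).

Richardson extrapolation on the trapezoidal column (denominator 4−1=3):
R(2,1) = (4·0.1013155 − 0.1028584) / 3 = 0.1008012
R(3,1) = 0.1009263 + (0.1009263 − 0.1013155)/3 = 0.1007966
R(3,2) = 0.1007966 + (0.1007966 − 0.1008012)/15 = 0.1007963
(Column j=1 coincides with Simpson's rule on the same nodes.)

0.10080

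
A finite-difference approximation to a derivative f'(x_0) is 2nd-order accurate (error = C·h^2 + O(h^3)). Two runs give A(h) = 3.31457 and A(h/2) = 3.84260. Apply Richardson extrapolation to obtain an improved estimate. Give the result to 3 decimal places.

4.019

The leading error scales as h^2; refining by a factor of 2 reduces it by 2^2 = 4.
Extrapolated value = (4·A(h/2) − A(h)) / (4 − 1)
= (4·3.84260 − 3.31457) / 3
= 12.05583 / 3 = 4.01861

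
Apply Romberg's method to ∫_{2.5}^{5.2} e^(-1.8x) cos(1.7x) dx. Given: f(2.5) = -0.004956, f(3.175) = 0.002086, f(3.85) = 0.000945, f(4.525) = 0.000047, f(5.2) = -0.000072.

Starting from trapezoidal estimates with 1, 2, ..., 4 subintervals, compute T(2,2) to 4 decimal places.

0.0013

T(0,0) (trapezoid, 1 panel, h=2.7000): -0.006788
T(1,0) (trapezoid, 2 panels, h=1.3500): -0.002118
T(2,0) (trapezoid, 4 panels, h=0.6750): 0.000381
T(1,1) = -0.002118 + (-0.002118 − (-0.006788))/3 = -0.000561
T(2,1) = 0.000381 + (0.000381 − (-0.002118))/3 = 0.001214
T(2,2) = 0.001214 + (0.001214 − (-0.000561))/15 = 0.001332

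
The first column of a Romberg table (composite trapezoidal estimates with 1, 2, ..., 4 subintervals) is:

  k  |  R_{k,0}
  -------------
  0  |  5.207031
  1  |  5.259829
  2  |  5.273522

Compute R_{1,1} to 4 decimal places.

5.2774

Richardson extrapolation on the trapezoidal column (denominator 4−1=3):
R_{1,1} = 5.259829 + (5.259829 − 5.207031)/3 = 5.277428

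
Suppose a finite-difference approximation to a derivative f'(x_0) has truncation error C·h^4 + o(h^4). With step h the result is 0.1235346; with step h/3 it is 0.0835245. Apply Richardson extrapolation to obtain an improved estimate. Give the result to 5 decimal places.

The leading error scales as h^4; refining by a factor of 3 reduces it by 3^4 = 81.
Extrapolated value = (81·A(h/3) − A(h)) / (81 − 1)
= (81·0.0835245 − 0.1235346) / 80
= 6.6419499 / 80 = 0.0830244

0.08302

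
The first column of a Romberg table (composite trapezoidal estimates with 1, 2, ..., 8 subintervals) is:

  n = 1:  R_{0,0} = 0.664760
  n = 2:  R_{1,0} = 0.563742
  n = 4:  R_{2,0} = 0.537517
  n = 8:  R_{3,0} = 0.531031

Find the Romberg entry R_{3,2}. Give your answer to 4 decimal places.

0.5289

Richardson extrapolation on the trapezoidal column (denominator 4−1=3):
R_{2,1} = (4·0.537517 − 0.563742) / 3 = 0.528775
R_{3,1} = (4·0.531031 − 0.537517) / 3 = 0.528869
R_{3,2} = (16·0.528869 − 0.528775) / 15 = 0.528875
(Column j=1 coincides with Simpson's rule on the same nodes.)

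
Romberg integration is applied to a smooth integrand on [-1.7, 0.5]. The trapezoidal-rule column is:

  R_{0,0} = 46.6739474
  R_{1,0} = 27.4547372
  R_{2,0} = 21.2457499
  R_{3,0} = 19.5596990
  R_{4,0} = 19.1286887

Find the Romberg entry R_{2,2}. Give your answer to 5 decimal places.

Richardson extrapolation on the trapezoidal column (denominator 4−1=3):
R_{1,1} = 27.4547372 + (27.4547372 − 46.6739474)/3 = 21.0483338
R_{2,1} = 21.2457499 + (21.2457499 − 27.4547372)/3 = 19.1760875
R_{2,2} = (16·19.1760875 − 21.0483338) / 15 = 19.0512711

19.05127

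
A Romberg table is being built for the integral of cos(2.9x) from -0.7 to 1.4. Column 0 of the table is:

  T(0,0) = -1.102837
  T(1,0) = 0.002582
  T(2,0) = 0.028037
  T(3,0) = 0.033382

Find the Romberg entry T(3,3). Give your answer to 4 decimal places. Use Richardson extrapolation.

0.0354

Richardson extrapolation on the trapezoidal column (denominator 4−1=3):
T(1,1) = 0.002582 + (0.002582 − (-1.102837))/3 = 0.371055
T(2,1) = (4·0.028037 − 0.002582) / 3 = 0.036522
T(3,1) = (4·0.033382 − 0.028037) / 3 = 0.035164
T(2,2) = 0.036522 + (0.036522 − 0.371055)/15 = 0.014220
T(3,2) = (16·0.035164 − 0.036522) / 15 = 0.035073
T(3,3) = 0.035073 + (0.035073 − 0.014220)/63 = 0.035404
(Column j=1 coincides with Simpson's rule on the same nodes.)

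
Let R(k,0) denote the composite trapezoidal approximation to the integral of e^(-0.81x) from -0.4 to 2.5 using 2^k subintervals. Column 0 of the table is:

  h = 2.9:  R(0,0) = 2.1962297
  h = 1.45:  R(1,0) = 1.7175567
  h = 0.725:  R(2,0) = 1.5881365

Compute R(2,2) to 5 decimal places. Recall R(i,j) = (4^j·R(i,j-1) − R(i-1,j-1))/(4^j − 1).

R(1,1) = 1.7175567 + (1.7175567 − 2.1962297)/3 = 1.5579990
R(2,1) = (4·1.5881365 − 1.7175567) / 3 = 1.5449964
R(2,2) = 1.5449964 + (1.5449964 − 1.5579990)/15 = 1.5441296
(Column j=1 coincides with Simpson's rule on the same nodes.)

1.54413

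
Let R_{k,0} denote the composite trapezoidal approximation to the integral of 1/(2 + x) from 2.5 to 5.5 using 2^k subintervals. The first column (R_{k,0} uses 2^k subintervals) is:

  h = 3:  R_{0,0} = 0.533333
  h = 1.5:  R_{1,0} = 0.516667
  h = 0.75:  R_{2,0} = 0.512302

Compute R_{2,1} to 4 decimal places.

0.5108

R_{2,1} = (4·0.512302 − 0.516667) / 3 = 0.510847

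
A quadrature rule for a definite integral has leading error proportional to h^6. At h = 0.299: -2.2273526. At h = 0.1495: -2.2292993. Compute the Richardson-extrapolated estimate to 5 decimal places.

Extrapolated value = (64·A(h/2) − A(h)) / (64 − 1)
= (64·(-2.2292993) − (-2.2273526)) / 63
= -140.4478026 / 63 = -2.2293302

-2.22933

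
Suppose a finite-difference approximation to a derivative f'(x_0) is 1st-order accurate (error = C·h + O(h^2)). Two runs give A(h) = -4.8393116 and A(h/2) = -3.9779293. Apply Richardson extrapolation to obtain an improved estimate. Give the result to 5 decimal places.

-3.11655

The leading error scales as h; refining by a factor of 2 reduces it by 2^1 = 2.
Extrapolated value = (2·A(h/2) − A(h)) / (2 − 1)
= (2·(-3.9779293) − (-4.8393116)) / 1
= -3.1165470 / 1 = -3.1165470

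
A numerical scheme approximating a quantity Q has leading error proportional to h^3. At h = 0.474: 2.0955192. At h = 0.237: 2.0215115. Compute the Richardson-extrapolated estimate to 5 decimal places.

Extrapolated value = (8·A(h/2) − A(h)) / (8 − 1)
= (8·2.0215115 − 2.0955192) / 7
= 14.0765728 / 7 = 2.0109390

2.01094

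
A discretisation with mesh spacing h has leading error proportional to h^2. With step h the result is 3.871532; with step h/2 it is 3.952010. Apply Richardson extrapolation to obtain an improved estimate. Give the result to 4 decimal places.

3.9788

The leading error scales as h^2; refining by a factor of 2 reduces it by 2^2 = 4.
Extrapolated value = (4·A(h/2) − A(h)) / (4 − 1)
= (4·3.952010 − 3.871532) / 3
= 11.936508 / 3 = 3.978836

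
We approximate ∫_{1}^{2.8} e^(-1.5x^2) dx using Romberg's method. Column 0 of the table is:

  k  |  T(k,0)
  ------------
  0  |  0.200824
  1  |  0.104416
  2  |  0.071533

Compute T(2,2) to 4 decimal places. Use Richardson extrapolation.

0.0598

Richardson extrapolation on the trapezoidal column (denominator 4−1=3):
T(1,1) = (4·0.104416 − 0.200824) / 3 = 0.072280
T(2,1) = (4·0.071533 − 0.104416) / 3 = 0.060572
T(2,2) = 0.060572 + (0.060572 − 0.072280)/15 = 0.059791
(Column j=1 coincides with Simpson's rule on the same nodes.)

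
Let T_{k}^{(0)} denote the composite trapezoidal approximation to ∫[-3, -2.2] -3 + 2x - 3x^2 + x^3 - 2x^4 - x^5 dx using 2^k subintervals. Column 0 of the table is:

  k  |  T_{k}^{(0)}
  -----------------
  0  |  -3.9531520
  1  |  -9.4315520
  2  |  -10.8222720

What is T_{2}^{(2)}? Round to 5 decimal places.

Richardson extrapolation on the trapezoidal column (denominator 4−1=3):
T_{1}^{(1)} = (4·(-9.4315520) − (-3.9531520)) / 3 = -11.2576853
T_{2}^{(1)} = -10.8222720 + (-10.8222720 − (-9.4315520))/3 = -11.2858453
T_{2}^{(2)} = (16·(-11.2858453) − (-11.2576853)) / 15 = -11.2877226

-11.28772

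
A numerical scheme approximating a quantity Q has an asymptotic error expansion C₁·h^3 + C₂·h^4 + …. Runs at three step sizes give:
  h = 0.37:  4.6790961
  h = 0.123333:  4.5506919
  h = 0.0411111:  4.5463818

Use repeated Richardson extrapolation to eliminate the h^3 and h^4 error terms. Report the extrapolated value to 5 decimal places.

First eliminate the h^3 term (factor 3^3 = 27):
  B₁ = (27·4.5506919 − 4.6790961)/26 = 4.5457533
  B₂ = (27·4.5463818 − 4.5506919)/26 = 4.5462160
Then eliminate the h^4 term (factor 3^4 = 81):
  (81·4.5462160 − 4.5457533)/80 = 4.5462218

4.54622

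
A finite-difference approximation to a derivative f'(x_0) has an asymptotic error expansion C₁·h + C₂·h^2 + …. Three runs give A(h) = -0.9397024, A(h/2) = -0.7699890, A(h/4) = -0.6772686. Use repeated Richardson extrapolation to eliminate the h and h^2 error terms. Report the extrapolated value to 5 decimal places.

-0.57931

First eliminate the h term (factor 2^1 = 2):
  B₁ = (2·(-0.7699890) − (-0.9397024))/1 = -0.6002756
  B₂ = (2·(-0.6772686) − (-0.7699890))/1 = -0.5845482
Then eliminate the h^2 term (factor 2^2 = 4):
  (4·(-0.5845482) − (-0.6002756))/3 = -0.5793057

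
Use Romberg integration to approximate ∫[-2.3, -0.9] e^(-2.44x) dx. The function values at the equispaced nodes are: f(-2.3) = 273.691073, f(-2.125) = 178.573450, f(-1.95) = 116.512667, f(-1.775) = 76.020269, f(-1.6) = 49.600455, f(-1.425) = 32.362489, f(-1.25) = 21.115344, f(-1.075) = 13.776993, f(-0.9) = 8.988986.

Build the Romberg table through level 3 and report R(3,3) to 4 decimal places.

108.4847

R(0,0) (trapezoid, 1 panel, h=1.4000): 197.876041
R(1,0) (trapezoid, 2 panels, h=0.7000): 133.658339
R(2,0) (trapezoid, 4 panels, h=0.3500): 114.998973
R(3,0) (trapezoid, 8 panels, h=0.1750): 110.127797
R(1,1) = 133.658339 + (133.658339 − 197.876041)/3 = 112.252438
R(2,1) = 114.998973 + (114.998973 − 133.658339)/3 = 108.779184
R(3,1) = 110.127797 + (110.127797 − 114.998973)/3 = 108.504072
R(2,2) = 108.779184 + (108.779184 − 112.252438)/15 = 108.547634
R(3,2) = 108.504072 + (108.504072 − 108.779184)/15 = 108.485731
R(3,3) = 108.485731 + (108.485731 − 108.547634)/63 = 108.484748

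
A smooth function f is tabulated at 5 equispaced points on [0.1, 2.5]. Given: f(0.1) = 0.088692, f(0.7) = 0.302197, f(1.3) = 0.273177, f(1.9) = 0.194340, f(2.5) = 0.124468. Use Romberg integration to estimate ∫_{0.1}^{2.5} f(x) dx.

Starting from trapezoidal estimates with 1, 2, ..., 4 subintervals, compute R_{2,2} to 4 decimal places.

0.5509

R_{0,0} (trapezoid, 1 panel, h=2.4000): 0.255792
R_{1,0} (trapezoid, 2 panels, h=1.2000): 0.455708
R_{2,0} (trapezoid, 4 panels, h=0.6000): 0.525776
R_{1,1} = 0.455708 + (0.455708 − 0.255792)/3 = 0.522347
R_{2,1} = 0.525776 + (0.525776 − 0.455708)/3 = 0.549132
R_{2,2} = 0.549132 + (0.549132 − 0.522347)/15 = 0.550918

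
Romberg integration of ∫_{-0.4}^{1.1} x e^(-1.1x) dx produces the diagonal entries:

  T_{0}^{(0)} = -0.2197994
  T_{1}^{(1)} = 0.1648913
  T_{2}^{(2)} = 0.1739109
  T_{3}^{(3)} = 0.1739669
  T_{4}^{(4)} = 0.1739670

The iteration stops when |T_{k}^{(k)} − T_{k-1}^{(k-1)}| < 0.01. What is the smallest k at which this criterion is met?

|T_{1}^{(1)} − T_{0}^{(0)}| = 0.3846907 ≥ 0.01
|T_{2}^{(2)} − T_{1}^{(1)}| = 0.0090196 < 0.01

k = 2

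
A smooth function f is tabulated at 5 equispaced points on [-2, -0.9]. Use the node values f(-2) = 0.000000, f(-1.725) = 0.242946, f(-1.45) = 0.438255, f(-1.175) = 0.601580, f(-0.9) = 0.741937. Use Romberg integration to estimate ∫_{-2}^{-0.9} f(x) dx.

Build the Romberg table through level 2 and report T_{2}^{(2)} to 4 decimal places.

T_{0}^{(0)} (trapezoid, 1 panel, h=1.1000): 0.408065
T_{1}^{(0)} (trapezoid, 2 panels, h=0.5500): 0.445073
T_{2}^{(0)} (trapezoid, 4 panels, h=0.2750): 0.454781
T_{1}^{(1)} = 0.445073 + (0.445073 − 0.408065)/3 = 0.457409
T_{2}^{(1)} = 0.454781 + (0.454781 − 0.445073)/3 = 0.458017
T_{2}^{(2)} = 0.458017 + (0.458017 − 0.457409)/15 = 0.458058

0.4581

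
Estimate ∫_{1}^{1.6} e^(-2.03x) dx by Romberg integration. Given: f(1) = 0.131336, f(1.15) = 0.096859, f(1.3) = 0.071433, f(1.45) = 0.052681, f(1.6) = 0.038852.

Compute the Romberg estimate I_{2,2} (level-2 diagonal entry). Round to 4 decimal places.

0.0456

I_{0,0} (trapezoid, 1 panel, h=0.6000): 0.051056
I_{1,0} (trapezoid, 2 panels, h=0.3000): 0.046958
I_{2,0} (trapezoid, 4 panels, h=0.1500): 0.045910
I_{1,1} = 0.046958 + (0.046958 − 0.051056)/3 = 0.045592
I_{2,1} = 0.045910 + (0.045910 − 0.046958)/3 = 0.045561
I_{2,2} = 0.045561 + (0.045561 − 0.045592)/15 = 0.045559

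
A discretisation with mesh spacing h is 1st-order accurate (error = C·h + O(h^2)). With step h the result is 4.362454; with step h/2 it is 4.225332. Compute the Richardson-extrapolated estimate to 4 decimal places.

4.0882

Extrapolated value = (2·A(h/2) − A(h)) / (2 − 1)
= (2·4.225332 − 4.362454) / 1
= 4.088210 / 1 = 4.088210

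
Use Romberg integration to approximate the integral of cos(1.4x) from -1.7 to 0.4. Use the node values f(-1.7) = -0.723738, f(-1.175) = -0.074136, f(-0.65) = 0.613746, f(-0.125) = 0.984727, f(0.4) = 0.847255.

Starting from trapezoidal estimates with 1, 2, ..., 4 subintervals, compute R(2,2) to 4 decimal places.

R(0,0) (trapezoid, 1 panel, h=2.1000): 0.129693
R(1,0) (trapezoid, 2 panels, h=1.0500): 0.709280
R(2,0) (trapezoid, 4 panels, h=0.5250): 0.832700
R(1,1) = 0.709280 + (0.709280 − 0.129693)/3 = 0.902476
R(2,1) = 0.832700 + (0.832700 − 0.709280)/3 = 0.873840
R(2,2) = 0.873840 + (0.873840 − 0.902476)/15 = 0.871931

0.8719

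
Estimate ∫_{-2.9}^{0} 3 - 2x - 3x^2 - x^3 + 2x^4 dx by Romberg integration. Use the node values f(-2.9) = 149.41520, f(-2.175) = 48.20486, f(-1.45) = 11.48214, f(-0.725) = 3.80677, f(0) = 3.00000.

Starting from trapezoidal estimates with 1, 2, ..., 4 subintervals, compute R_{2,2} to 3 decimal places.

92.448

R_{0,0} (trapezoid, 1 panel, h=2.9000): 221.00204
R_{1,0} (trapezoid, 2 panels, h=1.4500): 127.15012
R_{2,0} (trapezoid, 4 panels, h=0.7250): 101.28349
R_{1,1} = 127.15012 + (127.15012 − 221.00204)/3 = 95.86615
R_{2,1} = 101.28349 + (101.28349 − 127.15012)/3 = 92.66128
R_{2,2} = 92.66128 + (92.66128 − 95.86615)/15 = 92.44762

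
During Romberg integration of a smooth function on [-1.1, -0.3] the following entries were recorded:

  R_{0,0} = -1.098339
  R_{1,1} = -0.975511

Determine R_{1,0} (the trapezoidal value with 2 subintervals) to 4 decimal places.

-1.0062

From R_{1,1} = (4·R_{1,0} − R_{0,0})/3, solve for R_{1,0}:
4·R_{1,0} = 3·(-0.975511) + (-1.098339) = -4.024872
R_{1,0} = -1.006218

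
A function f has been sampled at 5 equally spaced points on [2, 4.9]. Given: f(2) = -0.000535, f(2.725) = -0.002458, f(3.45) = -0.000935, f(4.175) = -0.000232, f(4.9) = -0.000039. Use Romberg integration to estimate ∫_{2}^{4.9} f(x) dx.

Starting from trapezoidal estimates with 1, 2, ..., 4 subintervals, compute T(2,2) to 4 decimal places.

T(0,0) (trapezoid, 1 panel, h=2.9000): -0.000832
T(1,0) (trapezoid, 2 panels, h=1.4500): -0.001772
T(2,0) (trapezoid, 4 panels, h=0.7250): -0.002836
T(1,1) = -0.001772 + (-0.001772 − (-0.000832))/3 = -0.002085
T(2,1) = -0.002836 + (-0.002836 − (-0.001772))/3 = -0.003191
T(2,2) = -0.003191 + (-0.003191 − (-0.002085))/15 = -0.003265

-0.0033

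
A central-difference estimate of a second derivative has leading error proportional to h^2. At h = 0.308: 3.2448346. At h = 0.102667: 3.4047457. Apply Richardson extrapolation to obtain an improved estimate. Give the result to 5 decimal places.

3.42473

The leading error scales as h^2; refining by a factor of 3 reduces it by 3^2 = 9.
Extrapolated value = (9·A(h/3) − A(h)) / (9 − 1)
= (9·3.4047457 − 3.2448346) / 8
= 27.3978767 / 8 = 3.4247346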